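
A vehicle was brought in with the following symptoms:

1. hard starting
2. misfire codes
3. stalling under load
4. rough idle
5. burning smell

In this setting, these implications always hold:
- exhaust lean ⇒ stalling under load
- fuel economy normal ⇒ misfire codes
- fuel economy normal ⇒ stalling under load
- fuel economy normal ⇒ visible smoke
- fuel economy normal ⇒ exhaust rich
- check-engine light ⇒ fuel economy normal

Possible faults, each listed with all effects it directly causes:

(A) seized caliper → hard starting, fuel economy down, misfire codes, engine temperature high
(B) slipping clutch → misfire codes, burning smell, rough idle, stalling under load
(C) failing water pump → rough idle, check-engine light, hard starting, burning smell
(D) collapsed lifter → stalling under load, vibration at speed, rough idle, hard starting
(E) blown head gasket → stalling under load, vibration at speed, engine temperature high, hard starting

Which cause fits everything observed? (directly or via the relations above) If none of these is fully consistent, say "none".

C

For each candidate, compare predicted effects to what was observed:
(A) seized caliper — hard starting ✓; misfire codes ✓; stalling under load ✗; rough idle ✗; burning smell ✗
(B) slipping clutch — does not account for hard starting
(C) failing water pump — accounts for every observation (misfire codes via check-engine light → fuel economy normal → misfire codes)
(D) collapsed lifter — hard starting ✓; misfire codes ✗; stalling under load ✓; rough idle ✓; burning smell ✗
(E) blown head gasket — does not account for misfire codes, rough idle, burning smell
Only (C) is consistent with every observation.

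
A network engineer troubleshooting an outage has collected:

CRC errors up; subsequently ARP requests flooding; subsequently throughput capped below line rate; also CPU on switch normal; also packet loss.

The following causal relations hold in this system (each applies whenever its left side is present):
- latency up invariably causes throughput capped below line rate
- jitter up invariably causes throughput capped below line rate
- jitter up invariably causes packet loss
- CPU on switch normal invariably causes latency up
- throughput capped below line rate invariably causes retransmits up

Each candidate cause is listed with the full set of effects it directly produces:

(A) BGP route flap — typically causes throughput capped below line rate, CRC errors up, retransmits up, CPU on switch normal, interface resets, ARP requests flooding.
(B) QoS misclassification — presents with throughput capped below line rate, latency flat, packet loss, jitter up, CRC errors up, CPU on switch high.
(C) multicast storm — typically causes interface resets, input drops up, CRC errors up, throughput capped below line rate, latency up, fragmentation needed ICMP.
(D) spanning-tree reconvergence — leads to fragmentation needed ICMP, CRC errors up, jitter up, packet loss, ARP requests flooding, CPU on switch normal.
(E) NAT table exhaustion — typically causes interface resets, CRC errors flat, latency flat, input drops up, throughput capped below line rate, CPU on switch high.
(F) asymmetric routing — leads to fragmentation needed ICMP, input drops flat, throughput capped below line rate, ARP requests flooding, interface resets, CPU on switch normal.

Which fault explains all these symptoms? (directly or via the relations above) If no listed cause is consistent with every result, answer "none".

D

Testing each hypothesis:
(A) BGP route flap — does not account for packet loss
(B) QoS misclassification — fails on ARP requests flooding, CPU on switch normal (predicts CPU on switch high, not CPU on switch normal)
(C) multicast storm — CRC errors up ✓; ARP requests flooding ✗; throughput capped below line rate ✓; CPU on switch normal ✗; packet loss ✗
(D) spanning-tree reconvergence — accounts for every observation (throughput capped below line rate through jitter up → throughput capped below line rate)
(E) NAT table exhaustion — CRC errors up ✗; ARP requests flooding ✗; throughput capped below line rate ✓; CPU on switch normal ✗; packet loss ✗
(F) asymmetric routing — CRC errors up ✗; ARP requests flooding ✓; throughput capped below line rate ✓; CPU on switch normal ✓; packet loss ✗
(D) alone accounts for all the evidence.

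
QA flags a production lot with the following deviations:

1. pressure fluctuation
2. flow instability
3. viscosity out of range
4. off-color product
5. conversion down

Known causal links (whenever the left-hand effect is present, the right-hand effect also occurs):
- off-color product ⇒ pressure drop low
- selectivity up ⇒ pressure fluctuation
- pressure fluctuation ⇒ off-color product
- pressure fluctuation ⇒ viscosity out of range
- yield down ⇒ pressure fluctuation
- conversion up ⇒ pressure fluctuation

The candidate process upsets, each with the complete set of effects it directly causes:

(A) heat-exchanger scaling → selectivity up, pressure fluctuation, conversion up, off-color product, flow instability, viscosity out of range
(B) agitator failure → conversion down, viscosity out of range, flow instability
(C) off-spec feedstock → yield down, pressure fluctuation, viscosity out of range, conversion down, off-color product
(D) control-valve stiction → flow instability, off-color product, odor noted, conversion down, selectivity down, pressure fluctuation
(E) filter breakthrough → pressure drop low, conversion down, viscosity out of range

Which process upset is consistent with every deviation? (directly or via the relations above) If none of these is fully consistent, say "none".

D

Checking each candidate against the observations:
(A) heat-exchanger scaling — pressure fluctuation yes; flow instability yes; viscosity out of range yes; off-color product yes; conversion down NO
(B) agitator failure — pressure fluctuation NO; flow instability yes; viscosity out of range yes; off-color product NO; conversion down yes
(C) off-spec feedstock — pressure fluctuation yes; flow instability NO; viscosity out of range yes; off-color product yes; conversion down yes
(D) control-valve stiction — pressure fluctuation yes; flow instability yes; viscosity out of range yes (by pressure fluctuation → viscosity out of range); off-color product yes; conversion down yes
(E) filter breakthrough — pressure fluctuation NO; flow instability NO; viscosity out of range yes; off-color product NO; conversion down yes
(D) is the only candidate with no mismatches.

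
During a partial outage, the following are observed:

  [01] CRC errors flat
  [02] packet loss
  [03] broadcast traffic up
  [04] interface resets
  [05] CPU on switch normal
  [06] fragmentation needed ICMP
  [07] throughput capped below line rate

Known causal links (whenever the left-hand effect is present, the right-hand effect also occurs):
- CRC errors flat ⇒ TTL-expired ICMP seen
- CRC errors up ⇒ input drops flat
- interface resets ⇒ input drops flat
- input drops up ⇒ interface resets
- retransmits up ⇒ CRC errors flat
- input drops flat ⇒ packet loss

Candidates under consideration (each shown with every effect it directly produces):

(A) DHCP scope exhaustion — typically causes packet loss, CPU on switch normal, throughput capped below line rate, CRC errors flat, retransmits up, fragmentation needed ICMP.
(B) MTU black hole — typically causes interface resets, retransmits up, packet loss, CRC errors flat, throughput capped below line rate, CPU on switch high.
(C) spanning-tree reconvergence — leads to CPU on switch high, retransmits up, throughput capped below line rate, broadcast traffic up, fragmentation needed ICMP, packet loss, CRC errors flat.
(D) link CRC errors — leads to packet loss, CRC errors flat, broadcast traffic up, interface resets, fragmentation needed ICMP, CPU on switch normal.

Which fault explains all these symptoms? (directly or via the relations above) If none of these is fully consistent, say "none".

Per-candidate check:
(A) DHCP scope exhaustion — does not account for broadcast traffic up, interface resets
(B) MTU black hole — fails on broadcast traffic up, CPU on switch normal, fragmentation needed ICMP (predicts CPU on switch high, not CPU on switch normal)
(C) spanning-tree reconvergence — fails on interface resets, CPU on switch normal (predicts CPU on switch high, not CPU on switch normal)
(D) link CRC errors — does not account for throughput capped below line rate
Every candidate fails on at least one observation.

none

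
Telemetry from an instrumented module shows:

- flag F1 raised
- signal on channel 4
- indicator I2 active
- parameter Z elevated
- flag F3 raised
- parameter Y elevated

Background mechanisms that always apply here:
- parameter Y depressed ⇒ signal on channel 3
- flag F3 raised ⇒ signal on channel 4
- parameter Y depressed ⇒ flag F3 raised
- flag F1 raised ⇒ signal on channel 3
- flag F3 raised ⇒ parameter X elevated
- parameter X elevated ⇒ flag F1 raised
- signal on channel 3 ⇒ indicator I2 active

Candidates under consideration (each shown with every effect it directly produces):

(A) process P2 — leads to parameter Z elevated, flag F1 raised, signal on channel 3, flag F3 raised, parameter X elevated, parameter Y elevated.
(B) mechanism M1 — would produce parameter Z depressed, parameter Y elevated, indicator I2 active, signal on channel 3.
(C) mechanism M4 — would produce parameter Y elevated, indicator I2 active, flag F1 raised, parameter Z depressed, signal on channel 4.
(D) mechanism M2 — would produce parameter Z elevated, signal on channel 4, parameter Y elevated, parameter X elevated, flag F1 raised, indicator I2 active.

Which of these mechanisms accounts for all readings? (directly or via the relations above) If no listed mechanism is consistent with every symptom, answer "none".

A

For each candidate, compare predicted effects to what was observed:
(A) process P2 — flag F1 raised match; signal on channel 4 match (by flag F3 raised → signal on channel 4); indicator I2 active match (by signal on channel 3 → indicator I2 active); parameter Z elevated match; flag F3 raised match; parameter Y elevated match
(B) mechanism M1 — fails on flag F1 raised, signal on channel 4, parameter Z elevated, flag F3 raised (predicts parameter Z depressed, not parameter Z elevated)
(C) mechanism M4 — fails on parameter Z elevated, flag F3 raised (predicts parameter Z depressed, not parameter Z elevated)
(D) mechanism M2 — flag F1 raised match; signal on channel 4 match; indicator I2 active match; parameter Z elevated match; flag F3 raised miss; parameter Y elevated match
(A) alone accounts for all the evidence.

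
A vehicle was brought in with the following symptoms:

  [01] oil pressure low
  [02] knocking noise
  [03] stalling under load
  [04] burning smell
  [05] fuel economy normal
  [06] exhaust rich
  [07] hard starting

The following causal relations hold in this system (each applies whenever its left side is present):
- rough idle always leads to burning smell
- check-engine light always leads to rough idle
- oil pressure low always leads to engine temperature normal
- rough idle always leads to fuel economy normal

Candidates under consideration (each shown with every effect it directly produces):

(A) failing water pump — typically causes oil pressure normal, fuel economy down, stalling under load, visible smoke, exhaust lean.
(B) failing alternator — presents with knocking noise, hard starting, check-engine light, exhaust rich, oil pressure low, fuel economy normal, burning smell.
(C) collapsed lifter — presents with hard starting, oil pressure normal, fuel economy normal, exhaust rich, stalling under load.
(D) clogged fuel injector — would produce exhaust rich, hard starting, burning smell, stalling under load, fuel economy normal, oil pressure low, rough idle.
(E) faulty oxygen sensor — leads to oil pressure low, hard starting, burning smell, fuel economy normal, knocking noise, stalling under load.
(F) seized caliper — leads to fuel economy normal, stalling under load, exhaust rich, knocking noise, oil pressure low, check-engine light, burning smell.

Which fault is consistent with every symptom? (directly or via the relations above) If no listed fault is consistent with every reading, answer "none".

none

Checking each candidate against the observations:
(A) failing water pump — fails on oil pressure low, knocking noise, burning smell, fuel economy normal, exhaust rich, hard starting (predicts oil pressure normal, not oil pressure low; predicts fuel economy down, not fuel economy normal; predicts exhaust lean, not exhaust rich)
(B) failing alternator — does not account for stalling under load
(C) collapsed lifter — oil pressure low miss; knocking noise miss; stalling under load match; burning smell miss; fuel economy normal match; exhaust rich match; hard starting match
(D) clogged fuel injector — does not account for knocking noise
(E) faulty oxygen sensor — oil pressure low match; knocking noise match; stalling under load match; burning smell match; fuel economy normal match; exhaust rich miss; hard starting match
(F) seized caliper — does not account for hard starting
None of the listed candidates fits everything.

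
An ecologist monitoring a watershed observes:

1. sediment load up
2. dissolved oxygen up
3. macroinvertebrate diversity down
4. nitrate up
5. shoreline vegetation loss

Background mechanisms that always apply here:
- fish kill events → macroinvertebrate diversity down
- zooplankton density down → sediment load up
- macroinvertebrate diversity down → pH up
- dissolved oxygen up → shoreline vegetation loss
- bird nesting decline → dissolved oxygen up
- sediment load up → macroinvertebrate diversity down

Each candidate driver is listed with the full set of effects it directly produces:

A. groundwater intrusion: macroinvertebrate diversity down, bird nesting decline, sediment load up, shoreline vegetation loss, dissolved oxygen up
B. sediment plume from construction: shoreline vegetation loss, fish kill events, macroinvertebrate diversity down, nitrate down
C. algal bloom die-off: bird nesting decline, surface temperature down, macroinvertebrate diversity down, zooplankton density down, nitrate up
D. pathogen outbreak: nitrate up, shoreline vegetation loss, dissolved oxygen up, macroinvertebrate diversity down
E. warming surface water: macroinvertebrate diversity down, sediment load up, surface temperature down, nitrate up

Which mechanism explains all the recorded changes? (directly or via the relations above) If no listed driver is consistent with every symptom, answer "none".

C

Testing each hypothesis:
(A) groundwater intrusion — does not account for nitrate up
(B) sediment plume from construction — fails on sediment load up, dissolved oxygen up, nitrate up (predicts nitrate down, not nitrate up)
(C) algal bloom die-off — accounts for every observation (sediment load up through zooplankton density down → sediment load up)
(D) pathogen outbreak — sediment load up NO; dissolved oxygen up yes; macroinvertebrate diversity down yes; nitrate up yes; shoreline vegetation loss yes
(E) warming surface water — does not account for dissolved oxygen up, shoreline vegetation loss
(C) is the only candidate with no mismatches.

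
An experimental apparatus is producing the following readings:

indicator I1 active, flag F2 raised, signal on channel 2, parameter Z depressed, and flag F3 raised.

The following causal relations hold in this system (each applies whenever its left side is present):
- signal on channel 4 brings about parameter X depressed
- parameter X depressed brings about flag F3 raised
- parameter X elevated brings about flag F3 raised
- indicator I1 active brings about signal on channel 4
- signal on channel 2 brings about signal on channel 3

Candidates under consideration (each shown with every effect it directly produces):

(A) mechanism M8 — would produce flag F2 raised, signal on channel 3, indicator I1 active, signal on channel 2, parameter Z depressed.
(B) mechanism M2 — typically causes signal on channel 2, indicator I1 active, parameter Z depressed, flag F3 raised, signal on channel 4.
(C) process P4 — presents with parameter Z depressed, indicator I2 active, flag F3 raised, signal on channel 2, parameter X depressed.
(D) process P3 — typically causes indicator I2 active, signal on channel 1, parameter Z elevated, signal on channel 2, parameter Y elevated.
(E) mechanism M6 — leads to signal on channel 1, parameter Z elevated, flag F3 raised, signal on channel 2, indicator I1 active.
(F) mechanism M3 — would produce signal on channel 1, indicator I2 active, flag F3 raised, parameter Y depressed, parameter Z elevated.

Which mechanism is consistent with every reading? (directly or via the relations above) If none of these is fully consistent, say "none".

Testing each hypothesis:
(A) mechanism M8 — indicator I1 active match; flag F2 raised match; signal on channel 2 match; parameter Z depressed match; flag F3 raised match (via indicator I1 active → signal on channel 4 → parameter X depressed → flag F3 raised)
(B) mechanism M2 — indicator I1 active match; flag F2 raised miss; signal on channel 2 match; parameter Z depressed match; flag F3 raised match
(C) process P4 — does not account for indicator I1 active, flag F2 raised
(D) process P3 — fails on indicator I1 active, flag F2 raised, parameter Z depressed, flag F3 raised (predicts parameter Z elevated, not parameter Z depressed)
(E) mechanism M6 — indicator I1 active match; flag F2 raised miss; signal on channel 2 match; parameter Z depressed miss; flag F3 raised match
(F) mechanism M3 — fails on indicator I1 active, flag F2 raised, signal on channel 2, parameter Z depressed (predicts parameter Z elevated, not parameter Z depressed)
Only (A) is consistent with every observation.

A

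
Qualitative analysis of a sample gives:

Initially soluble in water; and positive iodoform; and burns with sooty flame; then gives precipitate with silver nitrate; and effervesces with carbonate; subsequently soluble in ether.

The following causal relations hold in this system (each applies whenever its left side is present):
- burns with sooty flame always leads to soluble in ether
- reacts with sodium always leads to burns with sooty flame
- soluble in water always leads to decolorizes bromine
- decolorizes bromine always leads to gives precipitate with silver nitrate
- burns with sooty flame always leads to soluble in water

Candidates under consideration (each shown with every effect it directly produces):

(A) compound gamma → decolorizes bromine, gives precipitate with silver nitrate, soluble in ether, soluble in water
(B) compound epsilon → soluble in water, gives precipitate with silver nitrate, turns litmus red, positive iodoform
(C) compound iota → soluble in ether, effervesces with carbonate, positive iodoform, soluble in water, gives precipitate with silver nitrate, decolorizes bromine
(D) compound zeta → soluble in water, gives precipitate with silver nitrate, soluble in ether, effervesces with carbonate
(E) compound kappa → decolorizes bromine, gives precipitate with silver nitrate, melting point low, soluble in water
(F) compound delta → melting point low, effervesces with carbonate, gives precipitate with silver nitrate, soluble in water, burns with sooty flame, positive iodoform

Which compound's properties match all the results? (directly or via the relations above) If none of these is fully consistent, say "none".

For each candidate, compare predicted effects to what was observed:
(A) compound gamma — does not account for positive iodoform, burns with sooty flame, effervesces with carbonate
(B) compound epsilon — does not account for burns with sooty flame, effervesces with carbonate, soluble in ether
(C) compound iota — soluble in water match; positive iodoform match; burns with sooty flame miss; gives precipitate with silver nitrate match; effervesces with carbonate match; soluble in ether match
(D) compound zeta — does not account for positive iodoform, burns with sooty flame
(E) compound kappa — does not account for positive iodoform, burns with sooty flame, effervesces with carbonate, soluble in ether
(F) compound delta — soluble in water match; positive iodoform match; burns with sooty flame match; gives precipitate with silver nitrate match; effervesces with carbonate match; soluble in ether match (through burns with sooty flame → soluble in ether)
Only (F) is consistent with every observation.

F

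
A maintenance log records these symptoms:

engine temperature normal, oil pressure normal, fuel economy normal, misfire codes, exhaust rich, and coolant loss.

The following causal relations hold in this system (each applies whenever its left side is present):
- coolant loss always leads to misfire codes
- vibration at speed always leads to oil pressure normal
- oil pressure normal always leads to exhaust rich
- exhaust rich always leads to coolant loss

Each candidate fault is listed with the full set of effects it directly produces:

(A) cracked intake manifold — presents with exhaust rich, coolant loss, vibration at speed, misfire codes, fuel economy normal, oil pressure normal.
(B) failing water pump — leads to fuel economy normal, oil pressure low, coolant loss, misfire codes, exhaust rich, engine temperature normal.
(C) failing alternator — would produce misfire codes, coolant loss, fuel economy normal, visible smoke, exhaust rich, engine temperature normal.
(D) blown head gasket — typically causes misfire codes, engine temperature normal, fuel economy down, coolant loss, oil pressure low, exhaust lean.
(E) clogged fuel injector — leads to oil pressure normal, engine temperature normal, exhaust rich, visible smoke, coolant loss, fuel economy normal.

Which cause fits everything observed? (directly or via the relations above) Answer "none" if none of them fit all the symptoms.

For each candidate, compare predicted effects to what was observed:
(A) cracked intake manifold — engine temperature normal miss; oil pressure normal match; fuel economy normal match; misfire codes match; exhaust rich match; coolant loss match
(B) failing water pump — engine temperature normal match; oil pressure normal miss; fuel economy normal match; misfire codes match; exhaust rich match; coolant loss match
(C) failing alternator — does not account for oil pressure normal
(D) blown head gasket — engine temperature normal match; oil pressure normal miss; fuel economy normal miss; misfire codes match; exhaust rich miss; coolant loss match
(E) clogged fuel injector — engine temperature normal match; oil pressure normal match; fuel economy normal match; misfire codes match (through coolant loss → misfire codes); exhaust rich match; coolant loss match
(E) alone accounts for all the evidence.

E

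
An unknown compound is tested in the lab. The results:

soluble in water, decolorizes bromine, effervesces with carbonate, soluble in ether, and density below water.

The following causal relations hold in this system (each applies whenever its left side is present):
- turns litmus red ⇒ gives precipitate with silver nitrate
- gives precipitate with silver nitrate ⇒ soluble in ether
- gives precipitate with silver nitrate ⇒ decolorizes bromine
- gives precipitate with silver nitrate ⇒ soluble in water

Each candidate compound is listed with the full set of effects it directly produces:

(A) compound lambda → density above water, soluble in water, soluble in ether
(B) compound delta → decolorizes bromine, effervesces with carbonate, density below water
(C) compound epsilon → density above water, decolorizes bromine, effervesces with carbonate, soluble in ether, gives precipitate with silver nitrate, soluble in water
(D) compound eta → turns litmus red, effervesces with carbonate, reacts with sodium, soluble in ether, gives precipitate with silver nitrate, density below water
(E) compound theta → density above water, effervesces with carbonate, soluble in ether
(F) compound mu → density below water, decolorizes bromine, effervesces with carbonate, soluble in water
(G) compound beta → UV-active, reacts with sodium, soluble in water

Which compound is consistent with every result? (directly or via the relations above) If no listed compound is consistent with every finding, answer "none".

D

Per-candidate check:
(A) compound lambda — fails on decolorizes bromine, effervesces with carbonate, density below water (predicts density above water, not density below water)
(B) compound delta — does not account for soluble in water, soluble in ether
(C) compound epsilon — fails on density below water (predicts density above water, not density below water)
(D) compound eta — soluble in water yes (through gives precipitate with silver nitrate → soluble in water); decolorizes bromine yes (through gives precipitate with silver nitrate → decolorizes bromine); effervesces with carbonate yes; soluble in ether yes; density below water yes
(E) compound theta — fails on soluble in water, decolorizes bromine, density below water (predicts density above water, not density below water)
(F) compound mu — soluble in water yes; decolorizes bromine yes; effervesces with carbonate yes; soluble in ether NO; density below water yes
(G) compound beta — soluble in water yes; decolorizes bromine NO; effervesces with carbonate NO; soluble in ether NO; density below water NO
(D) is the only candidate with no mismatches.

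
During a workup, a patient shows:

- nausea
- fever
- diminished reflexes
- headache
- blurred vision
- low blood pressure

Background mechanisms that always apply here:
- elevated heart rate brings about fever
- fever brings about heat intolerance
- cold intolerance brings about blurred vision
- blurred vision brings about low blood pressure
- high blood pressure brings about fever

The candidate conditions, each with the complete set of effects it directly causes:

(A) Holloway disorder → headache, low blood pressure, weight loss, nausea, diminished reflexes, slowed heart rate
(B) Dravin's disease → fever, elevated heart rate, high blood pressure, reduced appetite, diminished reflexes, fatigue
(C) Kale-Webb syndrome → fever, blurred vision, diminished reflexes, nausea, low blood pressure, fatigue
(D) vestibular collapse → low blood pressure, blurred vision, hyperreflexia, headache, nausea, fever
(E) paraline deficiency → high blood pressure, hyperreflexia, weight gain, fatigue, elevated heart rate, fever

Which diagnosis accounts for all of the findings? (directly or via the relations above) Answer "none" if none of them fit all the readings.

none

Checking each candidate against the observations:
(A) Holloway disorder — does not account for fever, blurred vision
(B) Dravin's disease — nausea NO; fever yes; diminished reflexes yes; headache NO; blurred vision NO; low blood pressure NO
(C) Kale-Webb syndrome — does not account for headache
(D) vestibular collapse — fails on diminished reflexes (predicts hyperreflexia, not diminished reflexes)
(E) paraline deficiency — fails on nausea, diminished reflexes, headache, blurred vision, low blood pressure (predicts hyperreflexia, not diminished reflexes; predicts high blood pressure, not low blood pressure)
None of the listed candidates fits everything.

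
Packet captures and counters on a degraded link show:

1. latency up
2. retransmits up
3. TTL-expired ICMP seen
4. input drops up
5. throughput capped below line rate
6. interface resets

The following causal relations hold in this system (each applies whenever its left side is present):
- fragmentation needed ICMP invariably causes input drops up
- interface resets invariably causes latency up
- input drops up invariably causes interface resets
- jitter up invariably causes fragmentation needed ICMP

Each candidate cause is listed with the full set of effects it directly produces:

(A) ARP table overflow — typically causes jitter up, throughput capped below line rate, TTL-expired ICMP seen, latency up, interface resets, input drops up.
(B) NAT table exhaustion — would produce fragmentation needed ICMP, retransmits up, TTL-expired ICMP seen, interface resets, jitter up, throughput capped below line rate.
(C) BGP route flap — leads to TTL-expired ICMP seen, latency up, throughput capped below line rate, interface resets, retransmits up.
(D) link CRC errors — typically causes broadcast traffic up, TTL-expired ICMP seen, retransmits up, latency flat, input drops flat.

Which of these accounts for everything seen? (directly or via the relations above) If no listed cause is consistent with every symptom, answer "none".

B

For each candidate, compare predicted effects to what was observed:
(A) ARP table overflow — does not account for retransmits up
(B) NAT table exhaustion — latency up match (through interface resets → latency up); retransmits up match; TTL-expired ICMP seen match; input drops up match (through fragmentation needed ICMP → input drops up); throughput capped below line rate match; interface resets match
(C) BGP route flap — latency up match; retransmits up match; TTL-expired ICMP seen match; input drops up miss; throughput capped below line rate match; interface resets match
(D) link CRC errors — fails on latency up, input drops up, throughput capped below line rate, interface resets (predicts latency flat, not latency up; predicts input drops flat, not input drops up)
Only (B) is consistent with every observation.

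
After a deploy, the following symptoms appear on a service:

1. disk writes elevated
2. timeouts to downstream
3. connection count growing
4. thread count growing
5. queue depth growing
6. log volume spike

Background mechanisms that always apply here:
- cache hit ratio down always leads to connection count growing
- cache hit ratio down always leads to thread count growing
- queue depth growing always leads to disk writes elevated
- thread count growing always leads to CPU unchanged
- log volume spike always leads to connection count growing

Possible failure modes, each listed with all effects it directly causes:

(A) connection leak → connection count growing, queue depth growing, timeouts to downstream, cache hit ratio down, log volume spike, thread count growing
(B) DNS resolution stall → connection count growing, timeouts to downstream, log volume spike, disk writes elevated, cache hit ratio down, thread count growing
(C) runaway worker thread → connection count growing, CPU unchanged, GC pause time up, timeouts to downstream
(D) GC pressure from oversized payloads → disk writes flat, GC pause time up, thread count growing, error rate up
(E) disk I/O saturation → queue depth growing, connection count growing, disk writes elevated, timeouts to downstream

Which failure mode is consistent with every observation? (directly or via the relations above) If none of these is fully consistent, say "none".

Testing each hypothesis:
(A) connection leak — disk writes elevated yes (via queue depth growing → disk writes elevated); timeouts to downstream yes; connection count growing yes; thread count growing yes; queue depth growing yes; log volume spike yes
(B) DNS resolution stall — disk writes elevated yes; timeouts to downstream yes; connection count growing yes; thread count growing yes; queue depth growing NO; log volume spike yes
(C) runaway worker thread — does not account for disk writes elevated, thread count growing, queue depth growing, log volume spike
(D) GC pressure from oversized payloads — disk writes elevated NO; timeouts to downstream NO; connection count growing NO; thread count growing yes; queue depth growing NO; log volume spike NO
(E) disk I/O saturation — does not account for thread count growing, log volume spike
Only (A) is consistent with every observation.

A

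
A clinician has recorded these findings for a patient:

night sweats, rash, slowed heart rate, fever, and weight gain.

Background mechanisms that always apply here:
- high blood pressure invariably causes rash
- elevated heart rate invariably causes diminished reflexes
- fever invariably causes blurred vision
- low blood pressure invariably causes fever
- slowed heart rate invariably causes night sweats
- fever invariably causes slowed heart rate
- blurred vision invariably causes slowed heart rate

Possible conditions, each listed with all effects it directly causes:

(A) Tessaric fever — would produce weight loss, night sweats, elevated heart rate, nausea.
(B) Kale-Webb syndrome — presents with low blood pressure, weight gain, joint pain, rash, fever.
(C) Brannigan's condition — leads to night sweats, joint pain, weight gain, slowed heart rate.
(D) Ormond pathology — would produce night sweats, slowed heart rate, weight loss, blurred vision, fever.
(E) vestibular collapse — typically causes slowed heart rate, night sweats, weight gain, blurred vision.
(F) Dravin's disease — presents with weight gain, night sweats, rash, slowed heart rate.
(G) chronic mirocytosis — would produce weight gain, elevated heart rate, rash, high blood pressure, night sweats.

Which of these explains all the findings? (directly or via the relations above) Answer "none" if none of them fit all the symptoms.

B

Per-candidate check:
(A) Tessaric fever — night sweats +; rash -; slowed heart rate -; fever -; weight gain -
(B) Kale-Webb syndrome — night sweats + (by fever → slowed heart rate → night sweats); rash +; slowed heart rate + (by fever → slowed heart rate); fever +; weight gain +
(C) Brannigan's condition — does not account for rash, fever
(D) Ormond pathology — night sweats +; rash -; slowed heart rate +; fever +; weight gain -
(E) vestibular collapse — does not account for rash, fever
(F) Dravin's disease — night sweats +; rash +; slowed heart rate +; fever -; weight gain +
(G) chronic mirocytosis — night sweats +; rash +; slowed heart rate -; fever -; weight gain +
(B) alone accounts for all the evidence.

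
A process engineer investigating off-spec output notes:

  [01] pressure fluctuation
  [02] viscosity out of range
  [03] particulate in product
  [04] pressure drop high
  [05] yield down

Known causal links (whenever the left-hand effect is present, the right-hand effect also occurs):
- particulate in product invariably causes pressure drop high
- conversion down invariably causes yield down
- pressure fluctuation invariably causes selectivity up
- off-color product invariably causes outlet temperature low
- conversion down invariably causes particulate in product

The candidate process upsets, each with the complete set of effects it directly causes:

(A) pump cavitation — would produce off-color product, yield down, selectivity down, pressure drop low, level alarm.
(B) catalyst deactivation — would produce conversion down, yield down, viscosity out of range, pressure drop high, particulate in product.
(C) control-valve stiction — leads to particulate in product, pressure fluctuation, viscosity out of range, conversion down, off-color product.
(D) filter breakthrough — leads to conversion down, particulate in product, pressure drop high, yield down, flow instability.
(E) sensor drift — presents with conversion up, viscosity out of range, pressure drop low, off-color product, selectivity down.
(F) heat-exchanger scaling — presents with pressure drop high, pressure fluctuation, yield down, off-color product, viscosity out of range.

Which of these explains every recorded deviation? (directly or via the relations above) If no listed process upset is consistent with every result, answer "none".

C

Per-candidate check:
(A) pump cavitation — fails on pressure fluctuation, viscosity out of range, particulate in product, pressure drop high (predicts pressure drop low, not pressure drop high)
(B) catalyst deactivation — does not account for pressure fluctuation
(C) control-valve stiction — pressure fluctuation match; viscosity out of range match; particulate in product match; pressure drop high match (via particulate in product → pressure drop high); yield down match (via conversion down → yield down)
(D) filter breakthrough — does not account for pressure fluctuation, viscosity out of range
(E) sensor drift — fails on pressure fluctuation, particulate in product, pressure drop high, yield down (predicts pressure drop low, not pressure drop high)
(F) heat-exchanger scaling — does not account for particulate in product
(C) alone accounts for all the evidence.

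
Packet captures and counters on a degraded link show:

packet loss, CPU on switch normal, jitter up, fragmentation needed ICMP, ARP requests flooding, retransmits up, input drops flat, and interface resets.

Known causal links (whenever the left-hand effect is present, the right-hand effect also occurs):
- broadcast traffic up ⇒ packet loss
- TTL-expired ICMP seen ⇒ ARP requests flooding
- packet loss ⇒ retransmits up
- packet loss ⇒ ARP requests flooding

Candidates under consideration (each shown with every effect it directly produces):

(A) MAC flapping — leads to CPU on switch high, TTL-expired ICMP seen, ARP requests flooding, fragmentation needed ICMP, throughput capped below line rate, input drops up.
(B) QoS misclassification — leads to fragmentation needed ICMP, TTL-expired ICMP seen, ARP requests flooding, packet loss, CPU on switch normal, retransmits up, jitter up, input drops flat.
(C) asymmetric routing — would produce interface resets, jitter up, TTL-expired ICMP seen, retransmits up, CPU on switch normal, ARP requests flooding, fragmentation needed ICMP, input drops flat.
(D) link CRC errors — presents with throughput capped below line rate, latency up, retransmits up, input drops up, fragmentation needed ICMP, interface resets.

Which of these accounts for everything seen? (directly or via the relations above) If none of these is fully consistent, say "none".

Per-candidate check:
(A) MAC flapping — fails on packet loss, CPU on switch normal, jitter up, retransmits up, input drops flat, interface resets (predicts CPU on switch high, not CPU on switch normal; predicts input drops up, not input drops flat)
(B) QoS misclassification — does not account for interface resets
(C) asymmetric routing — does not account for packet loss
(D) link CRC errors — fails on packet loss, CPU on switch normal, jitter up, ARP requests flooding, input drops flat (predicts input drops up, not input drops flat)
Every candidate fails on at least one observation.

none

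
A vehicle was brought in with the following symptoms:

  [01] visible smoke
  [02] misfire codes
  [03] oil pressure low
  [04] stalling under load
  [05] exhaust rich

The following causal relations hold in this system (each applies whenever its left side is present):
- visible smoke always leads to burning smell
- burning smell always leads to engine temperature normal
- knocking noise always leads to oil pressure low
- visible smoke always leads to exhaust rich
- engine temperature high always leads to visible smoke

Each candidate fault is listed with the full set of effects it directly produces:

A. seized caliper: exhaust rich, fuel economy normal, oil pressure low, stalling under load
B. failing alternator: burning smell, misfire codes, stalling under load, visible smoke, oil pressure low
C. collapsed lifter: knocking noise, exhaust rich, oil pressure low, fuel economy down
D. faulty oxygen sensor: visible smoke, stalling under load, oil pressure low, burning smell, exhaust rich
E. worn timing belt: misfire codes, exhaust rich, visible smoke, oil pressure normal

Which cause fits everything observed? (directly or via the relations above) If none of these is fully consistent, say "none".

For each candidate, compare predicted effects to what was observed:
(A) seized caliper — does not account for visible smoke, misfire codes
(B) failing alternator — visible smoke match; misfire codes match; oil pressure low match; stalling under load match; exhaust rich match (through visible smoke → exhaust rich)
(C) collapsed lifter — visible smoke miss; misfire codes miss; oil pressure low match; stalling under load miss; exhaust rich match
(D) faulty oxygen sensor — does not account for misfire codes
(E) worn timing belt — fails on oil pressure low, stalling under load (predicts oil pressure normal, not oil pressure low)
Only (B) is consistent with every observation.

B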